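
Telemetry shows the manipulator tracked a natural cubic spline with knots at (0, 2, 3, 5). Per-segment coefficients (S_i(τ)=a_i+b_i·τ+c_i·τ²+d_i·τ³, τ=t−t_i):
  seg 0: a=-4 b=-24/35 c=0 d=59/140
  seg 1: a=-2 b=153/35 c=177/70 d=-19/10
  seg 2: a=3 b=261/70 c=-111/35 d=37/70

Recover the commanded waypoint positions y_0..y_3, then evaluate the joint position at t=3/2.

y_0=-4 y_1=-2 y_2=3 y_3=2
S(3/2) = -577/160

y_0 = S_0(0) = a_0 = -4
y_1 = S_1(0) = a_1 = -2
y_2 = S_2(0) = a_2 = 3
y_3 = S_2(2) = 2
t_q=3/2 is in segment 0 (τ=3/2); S_0(τ)=-577/160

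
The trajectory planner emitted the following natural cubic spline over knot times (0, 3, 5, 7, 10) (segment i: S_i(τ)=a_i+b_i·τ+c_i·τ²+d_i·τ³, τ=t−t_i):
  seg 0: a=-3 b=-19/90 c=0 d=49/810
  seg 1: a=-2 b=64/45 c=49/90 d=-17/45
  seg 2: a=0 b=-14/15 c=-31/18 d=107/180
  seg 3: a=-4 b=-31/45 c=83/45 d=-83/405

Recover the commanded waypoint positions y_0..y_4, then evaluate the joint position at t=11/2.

y_0=-3 y_1=-2 y_2=0 y_3=-4 y_4=5
S(11/2) = -79/96

y_0 = S_0(0) = a_0 = -3
y_1 = S_1(0) = a_1 = -2
y_2 = S_2(0) = a_2 = 0
y_3 = S_3(0) = a_3 = -4
y_4 = S_3(3) = 5
t_q=11/2 is in segment 2 (τ=1/2); S_2(τ)=-79/96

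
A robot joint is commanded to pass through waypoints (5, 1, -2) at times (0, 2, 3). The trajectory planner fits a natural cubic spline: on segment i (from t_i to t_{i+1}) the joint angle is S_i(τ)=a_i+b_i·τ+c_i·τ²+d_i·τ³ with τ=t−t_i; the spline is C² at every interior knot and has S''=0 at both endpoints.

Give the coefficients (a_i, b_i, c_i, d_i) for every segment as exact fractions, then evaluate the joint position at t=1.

  seg 0: a=5 b=-5/3 c=0 d=-1/12
  seg 1: a=1 b=-8/3 c=-1/2 d=1/6
S(1) = 13/4

Δ: Δ0=-2, Δ1=-3
row 1: diag=6, rhs=-6; c'=1/6, d'=-1
back: M1=-1
M: M0=0, M1=-1, M2=0
seg 0: a=5, c=M0/2=0, d=(M1−M0)/(6·2)=-1/12, b=Δ0−h0·(2M0+M1)/6=-5/3
seg 1: a=1, c=M1/2=-1/2, d=(M2−M1)/(6·1)=1/6, b=Δ1−h1·(2M1+M2)/6=-8/3
t_q=1 → seg 0, τ=1; S=5+-5/3·τ+0·τ²+-1/12·τ³=13/4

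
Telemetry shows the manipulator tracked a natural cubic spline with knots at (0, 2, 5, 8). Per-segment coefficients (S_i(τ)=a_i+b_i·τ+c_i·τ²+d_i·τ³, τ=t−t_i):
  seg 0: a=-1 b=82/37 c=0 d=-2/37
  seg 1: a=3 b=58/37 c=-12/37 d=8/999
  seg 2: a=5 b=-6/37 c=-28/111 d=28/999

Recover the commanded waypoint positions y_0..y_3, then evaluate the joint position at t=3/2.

y_0=-1 y_1=3 y_2=5 y_3=3
S(3/2) = 317/148

y_0 = S_0(0) = a_0 = -1
y_1 = S_1(0) = a_1 = 3
y_2 = S_2(0) = a_2 = 5
y_3 = S_2(3) = 3
t_q=3/2 is in segment 0 (τ=3/2); S_0(τ)=317/148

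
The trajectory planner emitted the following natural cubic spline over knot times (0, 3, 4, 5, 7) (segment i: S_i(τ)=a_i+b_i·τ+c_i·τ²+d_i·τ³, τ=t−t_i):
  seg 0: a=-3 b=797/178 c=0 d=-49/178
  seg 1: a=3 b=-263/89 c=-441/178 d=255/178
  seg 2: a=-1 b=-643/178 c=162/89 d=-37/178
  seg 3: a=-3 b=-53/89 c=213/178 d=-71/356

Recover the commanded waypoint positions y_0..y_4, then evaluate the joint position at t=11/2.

y_0 = S_0(0) = a_0 = -3
y_1 = S_1(0) = a_1 = 3
y_2 = S_2(0) = a_2 = -1
y_3 = S_3(0) = a_3 = -3
y_4 = S_3(2) = -1
t_q=11/2 is in segment 3 (τ=1/2); S_3(τ)=-8611/2848

y_0=-3 y_1=3 y_2=-1 y_3=-3 y_4=-1
S(11/2) = -8611/2848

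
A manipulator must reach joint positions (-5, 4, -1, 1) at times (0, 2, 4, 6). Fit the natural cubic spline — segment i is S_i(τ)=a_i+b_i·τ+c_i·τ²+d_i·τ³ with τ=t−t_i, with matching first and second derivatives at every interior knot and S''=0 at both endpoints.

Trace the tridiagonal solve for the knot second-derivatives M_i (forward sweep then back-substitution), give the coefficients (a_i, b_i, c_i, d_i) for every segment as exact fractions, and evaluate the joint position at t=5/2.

Δ: Δ0=9/2, Δ1=-5/2, Δ2=1
row 1: diag=8, rhs=-42; c'=1/4, d'=-21/4
row 2: denom=8−2·1/4=15/2; d'=(21−2·-21/4)/(15/2)=21/5
back: M2=21/5
back: M1=-21/4−1/4·21/5=-63/10
M: M0=0, M1=-63/10, M2=21/5, M3=0
seg 0: a=-5, c=M0/2=0, d=(M1−M0)/(6·2)=-21/40, b=Δ0−h0·(2M0+M1)/6=33/5
seg 1: a=4, c=M1/2=-63/20, d=(M2−M1)/(6·2)=7/8, b=Δ1−h1·(2M1+M2)/6=3/10
seg 2: a=-1, c=M2/2=21/10, d=(M3−M2)/(6·2)=-7/20, b=Δ2−h2·(2M2+M3)/6=-9/5
t_q=5/2 → seg 1, τ=1/2; S=4+3/10·τ+-63/20·τ²+7/8·τ³=1111/320

  seg 0: a=-5 b=33/5 c=0 d=-21/40
  seg 1: a=4 b=3/10 c=-63/20 d=7/8
  seg 2: a=-1 b=-9/5 c=21/10 d=-7/20
S(5/2) = 1111/320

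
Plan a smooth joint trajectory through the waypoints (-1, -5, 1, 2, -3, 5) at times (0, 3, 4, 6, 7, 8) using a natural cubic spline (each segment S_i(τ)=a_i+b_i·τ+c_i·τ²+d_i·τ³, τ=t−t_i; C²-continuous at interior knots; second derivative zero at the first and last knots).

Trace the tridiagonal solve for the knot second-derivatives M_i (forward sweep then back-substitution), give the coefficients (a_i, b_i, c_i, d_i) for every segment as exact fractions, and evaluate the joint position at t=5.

  seg 0: a=-1 b=-24745/5718 c=0 d=5707/17154
  seg 1: a=-5 b=13309/2859 c=5707/1906 d=-9431/5718
  seg 2: a=1 b=32567/5718 c=-1862/953 d=-1841/5718
  seg 3: a=2 b=-34213/5718 c=-3703/953 d=27841/5718
  seg 4: a=-3 b=2437/2859 c=20435/1906 d=-20435/5718
S(5) = 4212/953

Δ: Δ0=-4/3, Δ1=6, Δ2=1/2, Δ3=-5, Δ4=8
row 1: diag=8, rhs=44; c'=1/8, d'=11/2
row 2: denom=6−1·1/8=47/8; d'=(-33−1·11/2)/(47/8)=-308/47
row 3: denom=6−2·16/47=250/47; d'=(-33−2·-308/47)/(250/47)=-187/50
row 4: denom=4−1·47/250=953/250; d'=(78−1·-187/50)/(953/250)=20435/953
back: M4=20435/953
back: M3=-187/50−47/250·20435/953=-7406/953
back: M2=-308/47−16/47·-7406/953=-3724/953
back: M1=11/2−1/8·-3724/953=5707/953
M: M0=0, M1=5707/953, M2=-3724/953, M3=-7406/953, M4=20435/953, M5=0
seg 0: a=-1, c=M0/2=0, d=(M1−M0)/(6·3)=5707/17154, b=Δ0−h0·(2M0+M1)/6=-24745/5718
seg 1: a=-5, c=M1/2=5707/1906, d=(M2−M1)/(6·1)=-9431/5718, b=Δ1−h1·(2M1+M2)/6=13309/2859
seg 2: a=1, c=M2/2=-1862/953, d=(M3−M2)/(6·2)=-1841/5718, b=Δ2−h2·(2M2+M3)/6=32567/5718
seg 3: a=2, c=M3/2=-3703/953, d=(M4−M3)/(6·1)=27841/5718, b=Δ3−h3·(2M3+M4)/6=-34213/5718
seg 4: a=-3, c=M4/2=20435/1906, d=(M5−M4)/(6·1)=-20435/5718, b=Δ4−h4·(2M4+M5)/6=2437/2859
t_q=5 → seg 2, τ=1; S=1+32567/5718·τ+-1862/953·τ²+-1841/5718·τ³=4212/953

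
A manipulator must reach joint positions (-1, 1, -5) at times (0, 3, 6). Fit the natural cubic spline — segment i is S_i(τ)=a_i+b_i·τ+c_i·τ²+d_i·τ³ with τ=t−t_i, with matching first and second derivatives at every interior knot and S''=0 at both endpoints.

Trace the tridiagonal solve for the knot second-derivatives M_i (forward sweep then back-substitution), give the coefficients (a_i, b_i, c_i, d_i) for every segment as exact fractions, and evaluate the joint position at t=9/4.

  seg 0: a=-1 b=4/3 c=0 d=-2/27
  seg 1: a=1 b=-2/3 c=-2/3 d=2/27
S(9/4) = 37/32

Δ: Δ0=2/3, Δ1=-2
row 1: diag=12, rhs=-16; c'=1/4, d'=-4/3
back: M1=-4/3
M: M0=0, M1=-4/3, M2=0
seg 0: a=-1, c=M0/2=0, d=(M1−M0)/(6·3)=-2/27, b=Δ0−h0·(2M0+M1)/6=4/3
seg 1: a=1, c=M1/2=-2/3, d=(M2−M1)/(6·3)=2/27, b=Δ1−h1·(2M1+M2)/6=-2/3
t_q=9/4 → seg 0, τ=9/4; S=-1+4/3·τ+0·τ²+-2/27·τ³=37/32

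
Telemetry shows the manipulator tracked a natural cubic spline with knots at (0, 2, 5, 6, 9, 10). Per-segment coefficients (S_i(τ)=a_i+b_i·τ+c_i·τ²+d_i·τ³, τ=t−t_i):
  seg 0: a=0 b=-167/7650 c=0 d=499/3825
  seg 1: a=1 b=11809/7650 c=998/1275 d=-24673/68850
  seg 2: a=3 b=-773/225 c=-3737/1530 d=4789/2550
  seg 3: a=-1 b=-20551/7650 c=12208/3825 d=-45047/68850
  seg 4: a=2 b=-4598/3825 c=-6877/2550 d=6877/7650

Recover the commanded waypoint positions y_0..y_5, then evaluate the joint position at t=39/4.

y_0 = S_0(0) = a_0 = 0
y_1 = S_1(0) = a_1 = 1
y_2 = S_2(0) = a_2 = 3
y_3 = S_3(0) = a_3 = -1
y_4 = S_4(0) = a_4 = 2
y_5 = S_4(1) = -1
t_q=39/4 is in segment 4 (τ=3/4); S_4(τ)=-1283/32640

y_0=0 y_1=1 y_2=3 y_3=-1 y_4=2 y_5=-1
S(39/4) = -1283/32640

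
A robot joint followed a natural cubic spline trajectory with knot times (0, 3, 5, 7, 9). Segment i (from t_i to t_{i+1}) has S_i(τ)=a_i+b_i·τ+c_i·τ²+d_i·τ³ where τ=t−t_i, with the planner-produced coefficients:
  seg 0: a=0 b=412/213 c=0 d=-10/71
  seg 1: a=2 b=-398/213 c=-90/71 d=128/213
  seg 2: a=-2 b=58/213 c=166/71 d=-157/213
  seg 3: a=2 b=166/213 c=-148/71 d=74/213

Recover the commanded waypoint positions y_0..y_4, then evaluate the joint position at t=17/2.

y_0=0 y_1=2 y_2=-2 y_3=2 y_4=-2
S(17/2) = -99/284

y_0 = S_0(0) = a_0 = 0
y_1 = S_1(0) = a_1 = 2
y_2 = S_2(0) = a_2 = -2
y_3 = S_3(0) = a_3 = 2
y_4 = S_3(2) = -2
t_q=17/2 is in segment 3 (τ=3/2); S_3(τ)=-99/284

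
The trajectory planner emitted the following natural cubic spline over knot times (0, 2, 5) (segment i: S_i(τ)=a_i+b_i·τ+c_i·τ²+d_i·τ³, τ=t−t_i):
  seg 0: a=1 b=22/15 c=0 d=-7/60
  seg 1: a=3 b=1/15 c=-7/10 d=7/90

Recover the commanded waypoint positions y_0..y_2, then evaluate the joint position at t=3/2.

y_0 = S_0(0) = a_0 = 1
y_1 = S_1(0) = a_1 = 3
y_2 = S_1(3) = -1
t_q=3/2 is in segment 0 (τ=3/2); S_0(τ)=449/160

y_0=1 y_1=3 y_2=-1
S(3/2) = 449/160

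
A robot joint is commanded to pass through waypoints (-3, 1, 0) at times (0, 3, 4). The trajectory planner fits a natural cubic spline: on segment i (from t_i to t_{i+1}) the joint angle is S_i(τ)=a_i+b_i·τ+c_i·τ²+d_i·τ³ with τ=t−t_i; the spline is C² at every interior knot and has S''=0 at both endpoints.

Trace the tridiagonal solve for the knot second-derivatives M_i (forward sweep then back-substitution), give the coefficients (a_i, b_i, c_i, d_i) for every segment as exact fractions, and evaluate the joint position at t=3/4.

Δ: Δ0=4/3, Δ1=-1
row 1: diag=8, rhs=-14; c'=1/8, d'=-7/4
back: M1=-7/4
M: M0=0, M1=-7/4, M2=0
seg 0: a=-3, c=M0/2=0, d=(M1−M0)/(6·3)=-7/72, b=Δ0−h0·(2M0+M1)/6=53/24
seg 1: a=1, c=M1/2=-7/8, d=(M2−M1)/(6·1)=7/24, b=Δ1−h1·(2M1+M2)/6=-5/12
t_q=3/4 → seg 0, τ=3/4; S=-3+53/24·τ+0·τ²+-7/72·τ³=-709/512

  seg 0: a=-3 b=53/24 c=0 d=-7/72
  seg 1: a=1 b=-5/12 c=-7/8 d=7/24
S(3/4) = -709/512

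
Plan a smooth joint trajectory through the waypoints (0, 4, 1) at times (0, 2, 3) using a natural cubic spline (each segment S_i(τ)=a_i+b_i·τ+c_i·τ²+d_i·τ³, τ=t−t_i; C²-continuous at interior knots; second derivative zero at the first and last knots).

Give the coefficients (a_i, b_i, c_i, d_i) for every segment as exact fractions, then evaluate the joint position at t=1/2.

  seg 0: a=0 b=11/3 c=0 d=-5/12
  seg 1: a=4 b=-4/3 c=-5/2 d=5/6
S(1/2) = 57/32

Δ: Δ0=2, Δ1=-3
row 1: diag=6, rhs=-30; c'=1/6, d'=-5
back: M1=-5
M: M0=0, M1=-5, M2=0
seg 0: a=0, c=M0/2=0, d=(M1−M0)/(6·2)=-5/12, b=Δ0−h0·(2M0+M1)/6=11/3
seg 1: a=4, c=M1/2=-5/2, d=(M2−M1)/(6·1)=5/6, b=Δ1−h1·(2M1+M2)/6=-4/3
t_q=1/2 → seg 0, τ=1/2; S=0+11/3·τ+0·τ²+-5/12·τ³=57/32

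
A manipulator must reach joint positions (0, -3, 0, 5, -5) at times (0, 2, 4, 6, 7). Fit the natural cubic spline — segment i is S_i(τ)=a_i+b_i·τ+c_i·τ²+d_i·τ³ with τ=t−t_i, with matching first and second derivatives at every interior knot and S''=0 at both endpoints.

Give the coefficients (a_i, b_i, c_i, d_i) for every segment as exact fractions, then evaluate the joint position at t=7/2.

Δ: Δ0=-3/2, Δ1=3/2, Δ2=5/2, Δ3=-10
row 1: diag=8, rhs=18; c'=1/4, d'=9/4
row 2: denom=8−2·1/4=15/2; d'=(6−2·9/4)/(15/2)=1/5
row 3: denom=6−2·4/15=82/15; d'=(-75−2·1/5)/(82/15)=-1131/82
back: M3=-1131/82
back: M2=1/5−4/15·-1131/82=159/41
back: M1=9/4−1/4·159/41=105/82
M: M0=0, M1=105/82, M2=159/41, M3=-1131/82, M4=0
seg 0: a=0, c=M0/2=0, d=(M1−M0)/(6·2)=35/328, b=Δ0−h0·(2M0+M1)/6=-79/41
seg 1: a=-3, c=M1/2=105/164, d=(M2−M1)/(6·2)=71/328, b=Δ1−h1·(2M1+M2)/6=-53/82
seg 2: a=0, c=M2/2=159/82, d=(M3−M2)/(6·2)=-483/328, b=Δ2−h2·(2M2+M3)/6=185/41
seg 3: a=5, c=M3/2=-1131/164, d=(M4−M3)/(6·1)=377/164, b=Δ3−h3·(2M3+M4)/6=-443/82
t_q=7/2 → seg 1, τ=3/2; S=-3+-53/82·τ+105/164·τ²+71/328·τ³=-4719/2624

  seg 0: a=0 b=-79/41 c=0 d=35/328
  seg 1: a=-3 b=-53/82 c=105/164 d=71/328
  seg 2: a=0 b=185/41 c=159/82 d=-483/328
  seg 3: a=5 b=-443/82 c=-1131/164 d=377/164
S(7/2) = -4719/2624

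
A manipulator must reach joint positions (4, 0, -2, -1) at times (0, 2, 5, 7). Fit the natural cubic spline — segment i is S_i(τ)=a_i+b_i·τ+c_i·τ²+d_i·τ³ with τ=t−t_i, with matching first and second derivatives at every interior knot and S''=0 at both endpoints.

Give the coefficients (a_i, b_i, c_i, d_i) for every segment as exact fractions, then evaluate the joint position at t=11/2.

  seg 0: a=4 b=-605/273 c=0 d=59/1092
  seg 1: a=0 b=-428/273 c=59/182 d=-1/126
  seg 2: a=-2 b=89/546 c=23/91 d=-23/546
S(11/2) = -387/208

Δ: Δ0=-2, Δ1=-2/3, Δ2=1/2
row 1: diag=10, rhs=8; c'=3/10, d'=4/5
row 2: denom=10−3·3/10=91/10; d'=(7−3·4/5)/(91/10)=46/91
back: M2=46/91
back: M1=4/5−3/10·46/91=59/91
M: M0=0, M1=59/91, M2=46/91, M3=0
seg 0: a=4, c=M0/2=0, d=(M1−M0)/(6·2)=59/1092, b=Δ0−h0·(2M0+M1)/6=-605/273
seg 1: a=0, c=M1/2=59/182, d=(M2−M1)/(6·3)=-1/126, b=Δ1−h1·(2M1+M2)/6=-428/273
seg 2: a=-2, c=M2/2=23/91, d=(M3−M2)/(6·2)=-23/546, b=Δ2−h2·(2M2+M3)/6=89/546
t_q=11/2 → seg 2, τ=1/2; S=-2+89/546·τ+23/91·τ²+-23/546·τ³=-387/208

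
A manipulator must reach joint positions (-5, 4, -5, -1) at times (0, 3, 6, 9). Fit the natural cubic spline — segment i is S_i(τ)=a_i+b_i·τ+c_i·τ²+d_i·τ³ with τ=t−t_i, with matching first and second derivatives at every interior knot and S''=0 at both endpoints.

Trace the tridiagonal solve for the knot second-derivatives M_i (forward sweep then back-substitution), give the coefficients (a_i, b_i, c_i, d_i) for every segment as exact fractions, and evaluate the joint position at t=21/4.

  seg 0: a=-5 b=44/9 c=0 d=-17/81
  seg 1: a=4 b=-7/9 c=-17/9 d=31/81
  seg 2: a=-5 b=-16/9 c=14/9 d=-14/81
S(21/4) = -189/64

Δ: Δ0=3, Δ1=-3, Δ2=4/3
row 1: diag=12, rhs=-36; c'=1/4, d'=-3
row 2: denom=12−3·1/4=45/4; d'=(26−3·-3)/(45/4)=28/9
back: M2=28/9
back: M1=-3−1/4·28/9=-34/9
M: M0=0, M1=-34/9, M2=28/9, M3=0
seg 0: a=-5, c=M0/2=0, d=(M1−M0)/(6·3)=-17/81, b=Δ0−h0·(2M0+M1)/6=44/9
seg 1: a=4, c=M1/2=-17/9, d=(M2−M1)/(6·3)=31/81, b=Δ1−h1·(2M1+M2)/6=-7/9
seg 2: a=-5, c=M2/2=14/9, d=(M3−M2)/(6·3)=-14/81, b=Δ2−h2·(2M2+M3)/6=-16/9
t_q=21/4 → seg 1, τ=9/4; S=4+-7/9·τ+-17/9·τ²+31/81·τ³=-189/64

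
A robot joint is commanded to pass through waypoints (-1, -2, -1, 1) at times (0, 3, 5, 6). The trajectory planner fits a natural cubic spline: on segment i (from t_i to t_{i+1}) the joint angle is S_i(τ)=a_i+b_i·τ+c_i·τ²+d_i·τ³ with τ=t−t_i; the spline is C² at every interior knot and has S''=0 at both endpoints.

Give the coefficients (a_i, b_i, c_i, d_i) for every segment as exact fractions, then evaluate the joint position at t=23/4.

  seg 0: a=-1 b=-37/84 c=0 d=1/84
  seg 1: a=-2 b=-5/42 c=3/28 d=17/168
  seg 2: a=-1 b=32/21 c=5/7 d=-5/21
S(23/4) = 199/448

Δ: Δ0=-1/3, Δ1=1/2, Δ2=2
row 1: diag=10, rhs=5; c'=1/5, d'=1/2
row 2: denom=6−2·1/5=28/5; d'=(9−2·1/2)/(28/5)=10/7
back: M2=10/7
back: M1=1/2−1/5·10/7=3/14
M: M0=0, M1=3/14, M2=10/7, M3=0
seg 0: a=-1, c=M0/2=0, d=(M1−M0)/(6·3)=1/84, b=Δ0−h0·(2M0+M1)/6=-37/84
seg 1: a=-2, c=M1/2=3/28, d=(M2−M1)/(6·2)=17/168, b=Δ1−h1·(2M1+M2)/6=-5/42
seg 2: a=-1, c=M2/2=5/7, d=(M3−M2)/(6·1)=-5/21, b=Δ2−h2·(2M2+M3)/6=32/21
t_q=23/4 → seg 2, τ=3/4; S=-1+32/21·τ+5/7·τ²+-5/21·τ³=199/448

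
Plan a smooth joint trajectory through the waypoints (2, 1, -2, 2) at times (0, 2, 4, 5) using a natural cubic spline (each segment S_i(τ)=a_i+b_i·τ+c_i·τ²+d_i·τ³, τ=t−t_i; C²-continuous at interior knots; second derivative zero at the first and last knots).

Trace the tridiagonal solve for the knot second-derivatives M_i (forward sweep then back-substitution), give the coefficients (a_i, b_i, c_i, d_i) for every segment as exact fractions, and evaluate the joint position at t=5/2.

Δ: Δ0=-1/2, Δ1=-3/2, Δ2=4
row 1: diag=8, rhs=-6; c'=1/4, d'=-3/4
row 2: denom=6−2·1/4=11/2; d'=(33−2·-3/4)/(11/2)=69/11
back: M2=69/11
back: M1=-3/4−1/4·69/11=-51/22
M: M0=0, M1=-51/22, M2=69/11, M3=0
seg 0: a=2, c=M0/2=0, d=(M1−M0)/(6·2)=-17/88, b=Δ0−h0·(2M0+M1)/6=3/11
seg 1: a=1, c=M1/2=-51/44, d=(M2−M1)/(6·2)=63/88, b=Δ1−h1·(2M1+M2)/6=-45/22
seg 2: a=-2, c=M2/2=69/22, d=(M3−M2)/(6·1)=-23/22, b=Δ2−h2·(2M2+M3)/6=21/11
t_q=5/2 → seg 1, τ=1/2; S=1+-45/22·τ+-51/44·τ²+63/88·τ³=-157/704

  seg 0: a=2 b=3/11 c=0 d=-17/88
  seg 1: a=1 b=-45/22 c=-51/44 d=63/88
  seg 2: a=-2 b=21/11 c=69/22 d=-23/22
S(5/2) = -157/704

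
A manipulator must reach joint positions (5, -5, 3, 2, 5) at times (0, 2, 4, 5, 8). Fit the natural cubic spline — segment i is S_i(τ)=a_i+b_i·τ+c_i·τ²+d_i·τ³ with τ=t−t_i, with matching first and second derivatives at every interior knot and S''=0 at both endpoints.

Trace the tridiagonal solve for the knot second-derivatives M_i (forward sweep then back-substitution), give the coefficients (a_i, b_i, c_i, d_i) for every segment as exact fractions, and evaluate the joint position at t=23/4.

Δ: Δ0=-5, Δ1=4, Δ2=-1, Δ3=1
row 1: diag=8, rhs=54; c'=1/4, d'=27/4
row 2: denom=6−2·1/4=11/2; d'=(-30−2·27/4)/(11/2)=-87/11
row 3: denom=8−1·2/11=86/11; d'=(12−1·-87/11)/(86/11)=219/86
back: M3=219/86
back: M2=-87/11−2/11·219/86=-360/43
back: M1=27/4−1/4·-360/43=1521/172
M: M0=0, M1=1521/172, M2=-360/43, M3=219/86, M4=0
seg 0: a=5, c=M0/2=0, d=(M1−M0)/(6·2)=507/688, b=Δ0−h0·(2M0+M1)/6=-1367/172
seg 1: a=-5, c=M1/2=1521/344, d=(M2−M1)/(6·2)=-987/688, b=Δ1−h1·(2M1+M2)/6=77/86
seg 2: a=3, c=M2/2=-180/43, d=(M3−M2)/(6·1)=313/172, b=Δ2−h2·(2M2+M3)/6=235/172
seg 3: a=2, c=M3/2=219/172, d=(M4−M3)/(6·3)=-73/516, b=Δ3−h3·(2M3+M4)/6=-133/86
t_q=23/4 → seg 3, τ=3/4; S=2+-133/86·τ+219/172·τ²+-73/516·τ³=16475/11008

  seg 0: a=5 b=-1367/172 c=0 d=507/688
  seg 1: a=-5 b=77/86 c=1521/344 d=-987/688
  seg 2: a=3 b=235/172 c=-180/43 d=313/172
  seg 3: a=2 b=-133/86 c=219/172 d=-73/516
S(23/4) = 16475/11008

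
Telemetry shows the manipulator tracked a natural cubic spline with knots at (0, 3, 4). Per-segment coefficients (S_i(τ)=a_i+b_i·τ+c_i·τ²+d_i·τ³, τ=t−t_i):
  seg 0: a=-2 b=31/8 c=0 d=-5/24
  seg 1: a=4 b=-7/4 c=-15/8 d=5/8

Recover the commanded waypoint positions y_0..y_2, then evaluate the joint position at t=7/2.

y_0 = S_0(0) = a_0 = -2
y_1 = S_1(0) = a_1 = 4
y_2 = S_1(1) = 1
t_q=7/2 is in segment 1 (τ=1/2); S_1(τ)=175/64

y_0=-2 y_1=4 y_2=1
S(7/2) = 175/64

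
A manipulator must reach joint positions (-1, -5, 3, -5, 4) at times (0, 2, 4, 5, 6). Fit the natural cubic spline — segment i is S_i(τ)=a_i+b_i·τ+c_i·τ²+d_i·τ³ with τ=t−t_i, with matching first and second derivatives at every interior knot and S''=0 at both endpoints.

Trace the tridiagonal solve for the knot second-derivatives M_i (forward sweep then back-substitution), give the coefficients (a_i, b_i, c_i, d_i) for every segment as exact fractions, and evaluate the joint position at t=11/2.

  seg 0: a=-1 b=-109/21 c=0 d=67/84
  seg 1: a=-5 b=92/21 c=67/14 d=-209/84
  seg 2: a=3 b=-19/3 c=-71/7 d=178/21
  seg 3: a=-5 b=-25/21 c=107/7 d=-107/21
S(11/2) = -135/56

Δ: Δ0=-2, Δ1=4, Δ2=-8, Δ3=9
row 1: diag=8, rhs=36; c'=1/4, d'=9/2
row 2: denom=6−2·1/4=11/2; d'=(-72−2·9/2)/(11/2)=-162/11
row 3: denom=4−1·2/11=42/11; d'=(102−1·-162/11)/(42/11)=214/7
back: M3=214/7
back: M2=-162/11−2/11·214/7=-142/7
back: M1=9/2−1/4·-142/7=67/7
M: M0=0, M1=67/7, M2=-142/7, M3=214/7, M4=0
seg 0: a=-1, c=M0/2=0, d=(M1−M0)/(6·2)=67/84, b=Δ0−h0·(2M0+M1)/6=-109/21
seg 1: a=-5, c=M1/2=67/14, d=(M2−M1)/(6·2)=-209/84, b=Δ1−h1·(2M1+M2)/6=92/21
seg 2: a=3, c=M2/2=-71/7, d=(M3−M2)/(6·1)=178/21, b=Δ2−h2·(2M2+M3)/6=-19/3
seg 3: a=-5, c=M3/2=107/7, d=(M4−M3)/(6·1)=-107/21, b=Δ3−h3·(2M3+M4)/6=-25/21
t_q=11/2 → seg 3, τ=1/2; S=-5+-25/21·τ+107/7·τ²+-107/21·τ³=-135/56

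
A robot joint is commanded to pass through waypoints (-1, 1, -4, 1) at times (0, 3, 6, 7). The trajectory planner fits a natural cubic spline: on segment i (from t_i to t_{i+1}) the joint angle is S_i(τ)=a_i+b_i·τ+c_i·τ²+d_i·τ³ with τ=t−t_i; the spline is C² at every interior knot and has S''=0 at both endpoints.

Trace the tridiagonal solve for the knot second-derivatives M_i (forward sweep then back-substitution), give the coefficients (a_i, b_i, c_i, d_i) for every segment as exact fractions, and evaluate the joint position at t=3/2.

Δ: Δ0=2/3, Δ1=-5/3, Δ2=5
row 1: diag=12, rhs=-14; c'=1/4, d'=-7/6
row 2: denom=8−3·1/4=29/4; d'=(40−3·-7/6)/(29/4)=6
back: M2=6
back: M1=-7/6−1/4·6=-8/3
M: M0=0, M1=-8/3, M2=6, M3=0
seg 0: a=-1, c=M0/2=0, d=(M1−M0)/(6·3)=-4/27, b=Δ0−h0·(2M0+M1)/6=2
seg 1: a=1, c=M1/2=-4/3, d=(M2−M1)/(6·3)=13/27, b=Δ1−h1·(2M1+M2)/6=-2
seg 2: a=-4, c=M2/2=3, d=(M3−M2)/(6·1)=-1, b=Δ2−h2·(2M2+M3)/6=3
t_q=3/2 → seg 0, τ=3/2; S=-1+2·τ+0·τ²+-4/27·τ³=3/2

  seg 0: a=-1 b=2 c=0 d=-4/27
  seg 1: a=1 b=-2 c=-4/3 d=13/27
  seg 2: a=-4 b=3 c=3 d=-1
S(3/2) = 3/2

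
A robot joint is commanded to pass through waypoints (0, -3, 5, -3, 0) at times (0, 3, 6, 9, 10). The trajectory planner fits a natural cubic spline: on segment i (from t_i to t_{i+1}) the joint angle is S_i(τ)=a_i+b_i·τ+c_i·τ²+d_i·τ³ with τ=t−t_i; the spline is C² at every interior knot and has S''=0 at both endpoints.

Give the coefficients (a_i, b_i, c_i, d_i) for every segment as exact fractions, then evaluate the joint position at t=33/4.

Δ: Δ0=-1, Δ1=8/3, Δ2=-8/3, Δ3=3
row 1: diag=12, rhs=22; c'=1/4, d'=11/6
row 2: denom=12−3·1/4=45/4; d'=(-32−3·11/6)/(45/4)=-10/3
row 3: denom=8−3·4/15=36/5; d'=(34−3·-10/3)/(36/5)=55/9
back: M3=55/9
back: M2=-10/3−4/15·55/9=-134/27
back: M1=11/6−1/4·-134/27=83/27
M: M0=0, M1=83/27, M2=-134/27, M3=55/9, M4=0
seg 0: a=0, c=M0/2=0, d=(M1−M0)/(6·3)=83/486, b=Δ0−h0·(2M0+M1)/6=-137/54
seg 1: a=-3, c=M1/2=83/54, d=(M2−M1)/(6·3)=-217/486, b=Δ1−h1·(2M1+M2)/6=56/27
seg 2: a=5, c=M2/2=-67/27, d=(M3−M2)/(6·3)=299/486, b=Δ2−h2·(2M2+M3)/6=-41/54
seg 3: a=-3, c=M3/2=55/18, d=(M4−M3)/(6·1)=-55/54, b=Δ3−h3·(2M3+M4)/6=26/27
t_q=33/4 → seg 2, τ=9/4; S=5+-41/54·τ+-67/27·τ²+299/486·τ³=-869/384

  seg 0: a=0 b=-137/54 c=0 d=83/486
  seg 1: a=-3 b=56/27 c=83/54 d=-217/486
  seg 2: a=5 b=-41/54 c=-67/27 d=299/486
  seg 3: a=-3 b=26/27 c=55/18 d=-55/54
S(33/4) = -869/384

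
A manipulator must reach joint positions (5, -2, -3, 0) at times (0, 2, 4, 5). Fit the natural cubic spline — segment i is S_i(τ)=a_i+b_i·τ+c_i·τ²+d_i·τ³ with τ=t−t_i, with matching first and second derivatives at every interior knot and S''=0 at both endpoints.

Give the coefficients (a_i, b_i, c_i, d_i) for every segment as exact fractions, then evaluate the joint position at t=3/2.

  seg 0: a=5 b=-4 c=0 d=1/8
  seg 1: a=-2 b=-5/2 c=3/4 d=1/8
  seg 2: a=-3 b=2 c=3/2 d=-1/2
S(3/2) = -37/64

Δ: Δ0=-7/2, Δ1=-1/2, Δ2=3
row 1: diag=8, rhs=18; c'=1/4, d'=9/4
row 2: denom=6−2·1/4=11/2; d'=(21−2·9/4)/(11/2)=3
back: M2=3
back: M1=9/4−1/4·3=3/2
M: M0=0, M1=3/2, M2=3, M3=0
seg 0: a=5, c=M0/2=0, d=(M1−M0)/(6·2)=1/8, b=Δ0−h0·(2M0+M1)/6=-4
seg 1: a=-2, c=M1/2=3/4, d=(M2−M1)/(6·2)=1/8, b=Δ1−h1·(2M1+M2)/6=-5/2
seg 2: a=-3, c=M2/2=3/2, d=(M3−M2)/(6·1)=-1/2, b=Δ2−h2·(2M2+M3)/6=2
t_q=3/2 → seg 0, τ=3/2; S=5+-4·τ+0·τ²+1/8·τ³=-37/64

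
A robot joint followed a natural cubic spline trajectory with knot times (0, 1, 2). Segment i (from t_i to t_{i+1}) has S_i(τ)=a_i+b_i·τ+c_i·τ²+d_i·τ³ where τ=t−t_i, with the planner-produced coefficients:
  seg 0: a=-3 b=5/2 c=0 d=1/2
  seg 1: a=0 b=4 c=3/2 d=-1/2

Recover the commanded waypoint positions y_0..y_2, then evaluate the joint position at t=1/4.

y_0=-3 y_1=0 y_2=5
S(1/4) = -303/128

y_0 = S_0(0) = a_0 = -3
y_1 = S_1(0) = a_1 = 0
y_2 = S_1(1) = 5
t_q=1/4 is in segment 0 (τ=1/4); S_0(τ)=-303/128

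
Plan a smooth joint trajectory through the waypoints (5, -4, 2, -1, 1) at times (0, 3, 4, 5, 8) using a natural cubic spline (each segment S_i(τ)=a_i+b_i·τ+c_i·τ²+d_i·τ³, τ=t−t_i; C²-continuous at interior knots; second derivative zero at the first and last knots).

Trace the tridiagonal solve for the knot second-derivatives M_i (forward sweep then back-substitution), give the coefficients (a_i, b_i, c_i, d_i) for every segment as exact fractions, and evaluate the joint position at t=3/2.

Δ: Δ0=-3, Δ1=6, Δ2=-3, Δ3=2/3
row 1: diag=8, rhs=54; c'=1/8, d'=27/4
row 2: denom=4−1·1/8=31/8; d'=(-54−1·27/4)/(31/8)=-486/31
row 3: denom=8−1·8/31=240/31; d'=(22−1·-486/31)/(240/31)=73/15
back: M3=73/15
back: M2=-486/31−8/31·73/15=-254/15
back: M1=27/4−1/8·-254/15=133/15
M: M0=0, M1=133/15, M2=-254/15, M3=73/15, M4=0
seg 0: a=5, c=M0/2=0, d=(M1−M0)/(6·3)=133/270, b=Δ0−h0·(2M0+M1)/6=-223/30
seg 1: a=-4, c=M1/2=133/30, d=(M2−M1)/(6·1)=-43/10, b=Δ1−h1·(2M1+M2)/6=88/15
seg 2: a=2, c=M2/2=-127/15, d=(M3−M2)/(6·1)=109/30, b=Δ2−h2·(2M2+M3)/6=11/6
seg 3: a=-1, c=M3/2=73/30, d=(M4−M3)/(6·3)=-73/270, b=Δ3−h3·(2M3+M4)/6=-21/5
t_q=3/2 → seg 0, τ=3/2; S=5+-223/30·τ+0·τ²+133/270·τ³=-359/80

  seg 0: a=5 b=-223/30 c=0 d=133/270
  seg 1: a=-4 b=88/15 c=133/30 d=-43/10
  seg 2: a=2 b=11/6 c=-127/15 d=109/30
  seg 3: a=-1 b=-21/5 c=73/30 d=-73/270
S(3/2) = -359/80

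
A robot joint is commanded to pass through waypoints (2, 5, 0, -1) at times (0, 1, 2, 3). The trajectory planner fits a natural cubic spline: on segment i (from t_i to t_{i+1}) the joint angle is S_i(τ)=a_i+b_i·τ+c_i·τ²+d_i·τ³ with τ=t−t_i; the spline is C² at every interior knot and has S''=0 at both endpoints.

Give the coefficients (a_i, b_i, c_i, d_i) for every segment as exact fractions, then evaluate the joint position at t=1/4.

Δ: Δ0=3, Δ1=-5, Δ2=-1
row 1: diag=4, rhs=-48; c'=1/4, d'=-12
row 2: denom=4−1·1/4=15/4; d'=(24−1·-12)/(15/4)=48/5
back: M2=48/5
back: M1=-12−1/4·48/5=-72/5
M: M0=0, M1=-72/5, M2=48/5, M3=0
seg 0: a=2, c=M0/2=0, d=(M1−M0)/(6·1)=-12/5, b=Δ0−h0·(2M0+M1)/6=27/5
seg 1: a=5, c=M1/2=-36/5, d=(M2−M1)/(6·1)=4, b=Δ1−h1·(2M1+M2)/6=-9/5
seg 2: a=0, c=M2/2=24/5, d=(M3−M2)/(6·1)=-8/5, b=Δ2−h2·(2M2+M3)/6=-21/5
t_q=1/4 → seg 0, τ=1/4; S=2+27/5·τ+0·τ²+-12/5·τ³=53/16

  seg 0: a=2 b=27/5 c=0 d=-12/5
  seg 1: a=5 b=-9/5 c=-36/5 d=4
  seg 2: a=0 b=-21/5 c=24/5 d=-8/5
S(1/4) = 53/16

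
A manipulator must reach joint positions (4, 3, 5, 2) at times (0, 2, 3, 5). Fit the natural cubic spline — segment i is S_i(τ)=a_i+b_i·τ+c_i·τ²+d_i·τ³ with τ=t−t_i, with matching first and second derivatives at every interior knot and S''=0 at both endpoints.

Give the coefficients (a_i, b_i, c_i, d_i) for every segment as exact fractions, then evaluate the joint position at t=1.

Δ: Δ0=-1/2, Δ1=2, Δ2=-3/2
row 1: diag=6, rhs=15; c'=1/6, d'=5/2
row 2: denom=6−1·1/6=35/6; d'=(-21−1·5/2)/(35/6)=-141/35
back: M2=-141/35
back: M1=5/2−1/6·-141/35=111/35
M: M0=0, M1=111/35, M2=-141/35, M3=0
seg 0: a=4, c=M0/2=0, d=(M1−M0)/(6·2)=37/140, b=Δ0−h0·(2M0+M1)/6=-109/70
seg 1: a=3, c=M1/2=111/70, d=(M2−M1)/(6·1)=-6/5, b=Δ1−h1·(2M1+M2)/6=113/70
seg 2: a=5, c=M2/2=-141/70, d=(M3−M2)/(6·2)=47/140, b=Δ2−h2·(2M2+M3)/6=83/70
t_q=1 → seg 0, τ=1; S=4+-109/70·τ+0·τ²+37/140·τ³=379/140

  seg 0: a=4 b=-109/70 c=0 d=37/140
  seg 1: a=3 b=113/70 c=111/70 d=-6/5
  seg 2: a=5 b=83/70 c=-141/70 d=47/140
S(1) = 379/140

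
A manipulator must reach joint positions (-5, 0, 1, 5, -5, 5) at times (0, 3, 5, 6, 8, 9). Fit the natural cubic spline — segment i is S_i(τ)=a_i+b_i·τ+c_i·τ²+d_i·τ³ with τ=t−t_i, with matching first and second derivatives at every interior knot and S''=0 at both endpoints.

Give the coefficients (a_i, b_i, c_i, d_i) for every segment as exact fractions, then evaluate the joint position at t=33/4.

Δ: Δ0=5/3, Δ1=1/2, Δ2=4, Δ3=-5, Δ4=10
row 1: diag=10, rhs=-7; c'=1/5, d'=-7/10
row 2: denom=6−2·1/5=28/5; d'=(21−2·-7/10)/(28/5)=4
row 3: denom=6−1·5/28=163/28; d'=(-54−1·4)/(163/28)=-1624/163
row 4: denom=6−2·56/163=866/163; d'=(90−2·-1624/163)/(866/163)=8959/433
back: M4=8959/433
back: M3=-1624/163−56/163·8959/433=-7392/433
back: M2=4−5/28·-7392/433=3052/433
back: M1=-7/10−1/5·3052/433=-1827/866
M: M0=0, M1=-1827/866, M2=3052/433, M3=-7392/433, M4=8959/433, M5=0
seg 0: a=-5, c=M0/2=0, d=(M1−M0)/(6·3)=-203/1732, b=Δ0−h0·(2M0+M1)/6=14141/5196
seg 1: a=0, c=M1/2=-1827/1732, d=(M2−M1)/(6·2)=7931/10392, b=Δ1−h1·(2M1+M2)/6=-1151/2598
seg 2: a=1, c=M2/2=1526/433, d=(M3−M2)/(6·1)=-5222/1299, b=Δ2−h2·(2M2+M3)/6=5840/1299
seg 3: a=5, c=M3/2=-3696/433, d=(M4−M3)/(6·2)=16351/5196, b=Δ3−h3·(2M3+M4)/6=-670/1299
seg 4: a=-5, c=M4/2=8959/866, d=(M5−M4)/(6·1)=-8959/2598, b=Δ4−h4·(2M4+M5)/6=4031/1299
t_q=33/4 → seg 4, τ=1/4; S=-5+4031/1299·τ+8959/866·τ²+-8959/2598·τ³=-201273/55424

  seg 0: a=-5 b=14141/5196 c=0 d=-203/1732
  seg 1: a=0 b=-1151/2598 c=-1827/1732 d=7931/10392
  seg 2: a=1 b=5840/1299 c=1526/433 d=-5222/1299
  seg 3: a=5 b=-670/1299 c=-3696/433 d=16351/5196
  seg 4: a=-5 b=4031/1299 c=8959/866 d=-8959/2598
S(33/4) = -201273/55424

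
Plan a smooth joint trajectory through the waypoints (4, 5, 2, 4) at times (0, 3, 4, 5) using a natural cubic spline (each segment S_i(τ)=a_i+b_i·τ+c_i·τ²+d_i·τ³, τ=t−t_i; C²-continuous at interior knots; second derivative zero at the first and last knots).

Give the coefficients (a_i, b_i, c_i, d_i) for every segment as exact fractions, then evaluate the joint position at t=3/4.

Δ: Δ0=1/3, Δ1=-3, Δ2=2
row 1: diag=8, rhs=-20; c'=1/8, d'=-5/2
row 2: denom=4−1·1/8=31/8; d'=(30−1·-5/2)/(31/8)=260/31
back: M2=260/31
back: M1=-5/2−1/8·260/31=-110/31
M: M0=0, M1=-110/31, M2=260/31, M3=0
seg 0: a=4, c=M0/2=0, d=(M1−M0)/(6·3)=-55/279, b=Δ0−h0·(2M0+M1)/6=196/93
seg 1: a=5, c=M1/2=-55/31, d=(M2−M1)/(6·1)=185/93, b=Δ1−h1·(2M1+M2)/6=-299/93
seg 2: a=2, c=M2/2=130/31, d=(M3−M2)/(6·1)=-130/93, b=Δ2−h2·(2M2+M3)/6=-74/93
t_q=3/4 → seg 0, τ=3/4; S=4+196/93·τ+0·τ²+-55/279·τ³=10907/1984

  seg 0: a=4 b=196/93 c=0 d=-55/279
  seg 1: a=5 b=-299/93 c=-55/31 d=185/93
  seg 2: a=2 b=-74/93 c=130/31 d=-130/93
S(3/4) = 10907/1984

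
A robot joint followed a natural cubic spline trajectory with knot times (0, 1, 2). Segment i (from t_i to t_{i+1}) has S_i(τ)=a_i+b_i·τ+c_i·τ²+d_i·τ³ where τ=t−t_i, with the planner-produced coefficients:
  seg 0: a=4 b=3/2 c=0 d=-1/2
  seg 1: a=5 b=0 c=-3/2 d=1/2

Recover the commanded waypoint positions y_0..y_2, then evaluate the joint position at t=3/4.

y_0 = S_0(0) = a_0 = 4
y_1 = S_1(0) = a_1 = 5
y_2 = S_1(1) = 4
t_q=3/4 is in segment 0 (τ=3/4); S_0(τ)=629/128

y_0=4 y_1=5 y_2=4
S(3/4) = 629/128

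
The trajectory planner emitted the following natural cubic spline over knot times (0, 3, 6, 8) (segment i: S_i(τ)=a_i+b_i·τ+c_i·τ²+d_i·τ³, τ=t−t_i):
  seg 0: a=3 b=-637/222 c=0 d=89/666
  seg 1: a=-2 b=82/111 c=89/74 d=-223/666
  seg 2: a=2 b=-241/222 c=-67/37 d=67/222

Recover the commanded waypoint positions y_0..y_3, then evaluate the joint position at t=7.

y_0 = S_0(0) = a_0 = 3
y_1 = S_1(0) = a_1 = -2
y_2 = S_2(0) = a_2 = 2
y_3 = S_2(2) = -5
t_q=7 is in segment 2 (τ=1); S_2(τ)=-22/37

y_0=3 y_1=-2 y_2=2 y_3=-5
S(7) = -22/37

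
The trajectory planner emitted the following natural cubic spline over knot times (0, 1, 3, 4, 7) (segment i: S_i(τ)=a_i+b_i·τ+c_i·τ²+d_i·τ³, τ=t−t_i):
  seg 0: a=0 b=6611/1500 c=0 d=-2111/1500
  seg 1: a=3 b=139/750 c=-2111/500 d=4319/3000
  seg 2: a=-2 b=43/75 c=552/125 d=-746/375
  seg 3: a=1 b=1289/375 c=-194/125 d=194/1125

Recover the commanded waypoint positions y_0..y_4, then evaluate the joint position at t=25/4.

y_0=0 y_1=3 y_2=-2 y_3=1 y_4=2
S(25/4) = 2273/800

y_0 = S_0(0) = a_0 = 0
y_1 = S_1(0) = a_1 = 3
y_2 = S_2(0) = a_2 = -2
y_3 = S_3(0) = a_3 = 1
y_4 = S_3(3) = 2
t_q=25/4 is in segment 3 (τ=9/4); S_3(τ)=2273/800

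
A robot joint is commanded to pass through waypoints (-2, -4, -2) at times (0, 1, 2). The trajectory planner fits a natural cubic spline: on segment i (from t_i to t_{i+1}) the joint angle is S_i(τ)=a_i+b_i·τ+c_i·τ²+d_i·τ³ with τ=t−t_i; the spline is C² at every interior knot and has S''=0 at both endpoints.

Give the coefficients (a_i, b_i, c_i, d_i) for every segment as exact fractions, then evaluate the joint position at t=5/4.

Δ: Δ0=-2, Δ1=2
row 1: diag=4, rhs=24; c'=1/4, d'=6
back: M1=6
M: M0=0, M1=6, M2=0
seg 0: a=-2, c=M0/2=0, d=(M1−M0)/(6·1)=1, b=Δ0−h0·(2M0+M1)/6=-3
seg 1: a=-4, c=M1/2=3, d=(M2−M1)/(6·1)=-1, b=Δ1−h1·(2M1+M2)/6=0
t_q=5/4 → seg 1, τ=1/4; S=-4+0·τ+3·τ²+-1·τ³=-245/64

  seg 0: a=-2 b=-3 c=0 d=1
  seg 1: a=-4 b=0 c=3 d=-1
S(5/4) = -245/64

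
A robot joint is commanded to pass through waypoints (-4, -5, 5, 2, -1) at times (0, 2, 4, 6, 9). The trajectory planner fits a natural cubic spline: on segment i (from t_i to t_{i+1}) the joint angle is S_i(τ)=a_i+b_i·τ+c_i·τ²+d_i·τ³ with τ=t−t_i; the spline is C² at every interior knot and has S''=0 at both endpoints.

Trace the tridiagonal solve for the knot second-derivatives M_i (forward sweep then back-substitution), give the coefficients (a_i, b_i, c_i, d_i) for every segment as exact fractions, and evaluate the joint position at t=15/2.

  seg 0: a=-4 b=-173/71 c=0 d=275/568
  seg 1: a=-5 b=479/142 c=825/284 d=-297/284
  seg 2: a=5 b=347/142 c=-957/284 d=397/568
  seg 3: a=2 b=-188/71 c=117/142 d=-13/142
S(15/2) = -485/1136

Δ: Δ0=-1/2, Δ1=5, Δ2=-3/2, Δ3=-1
row 1: diag=8, rhs=33; c'=1/4, d'=33/8
row 2: denom=8−2·1/4=15/2; d'=(-39−2·33/8)/(15/2)=-63/10
row 3: denom=10−2·4/15=142/15; d'=(3−2·-63/10)/(142/15)=117/71
back: M3=117/71
back: M2=-63/10−4/15·117/71=-957/142
back: M1=33/8−1/4·-957/142=825/142
M: M0=0, M1=825/142, M2=-957/142, M3=117/71, M4=0
seg 0: a=-4, c=M0/2=0, d=(M1−M0)/(6·2)=275/568, b=Δ0−h0·(2M0+M1)/6=-173/71
seg 1: a=-5, c=M1/2=825/284, d=(M2−M1)/(6·2)=-297/284, b=Δ1−h1·(2M1+M2)/6=479/142
seg 2: a=5, c=M2/2=-957/284, d=(M3−M2)/(6·2)=397/568, b=Δ2−h2·(2M2+M3)/6=347/142
seg 3: a=2, c=M3/2=117/142, d=(M4−M3)/(6·3)=-13/142, b=Δ3−h3·(2M3+M4)/6=-188/71
t_q=15/2 → seg 3, τ=3/2; S=2+-188/71·τ+117/142·τ²+-13/142·τ³=-485/1136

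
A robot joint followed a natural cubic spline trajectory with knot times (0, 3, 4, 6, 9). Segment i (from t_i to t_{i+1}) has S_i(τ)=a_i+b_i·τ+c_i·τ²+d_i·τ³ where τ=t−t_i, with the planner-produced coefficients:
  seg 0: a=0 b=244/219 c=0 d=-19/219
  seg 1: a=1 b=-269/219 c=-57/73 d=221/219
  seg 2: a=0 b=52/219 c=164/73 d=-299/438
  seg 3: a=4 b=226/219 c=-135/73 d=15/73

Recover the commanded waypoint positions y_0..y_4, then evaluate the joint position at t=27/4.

y_0 = S_0(0) = a_0 = 0
y_1 = S_1(0) = a_1 = 1
y_2 = S_2(0) = a_2 = 0
y_3 = S_3(0) = a_3 = 4
y_4 = S_3(3) = -4
t_q=27/4 is in segment 3 (τ=3/4); S_3(τ)=17849/4672

y_0=0 y_1=1 y_2=0 y_3=4 y_4=-4
S(27/4) = 17849/4672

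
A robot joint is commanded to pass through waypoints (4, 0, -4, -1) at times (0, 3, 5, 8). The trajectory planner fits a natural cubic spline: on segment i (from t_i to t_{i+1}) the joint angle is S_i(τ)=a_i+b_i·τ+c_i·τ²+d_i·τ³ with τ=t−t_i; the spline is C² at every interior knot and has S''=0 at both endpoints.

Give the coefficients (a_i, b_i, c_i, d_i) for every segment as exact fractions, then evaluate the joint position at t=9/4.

Δ: Δ0=-4/3, Δ1=-2, Δ2=1
row 1: diag=10, rhs=-4; c'=1/5, d'=-2/5
row 2: denom=10−2·1/5=48/5; d'=(18−2·-2/5)/(48/5)=47/24
back: M2=47/24
back: M1=-2/5−1/5·47/24=-19/24
M: M0=0, M1=-19/24, M2=47/24, M3=0
seg 0: a=4, c=M0/2=0, d=(M1−M0)/(6·3)=-19/432, b=Δ0−h0·(2M0+M1)/6=-15/16
seg 1: a=0, c=M1/2=-19/48, d=(M2−M1)/(6·2)=11/48, b=Δ1−h1·(2M1+M2)/6=-17/8
seg 2: a=-4, c=M2/2=47/48, d=(M3−M2)/(6·3)=-47/432, b=Δ2−h2·(2M2+M3)/6=-23/24
t_q=9/4 → seg 0, τ=9/4; S=4+-15/16·τ+0·τ²+-19/432·τ³=1423/1024

  seg 0: a=4 b=-15/16 c=0 d=-19/432
  seg 1: a=0 b=-17/8 c=-19/48 d=11/48
  seg 2: a=-4 b=-23/24 c=47/48 d=-47/432
S(9/4) = 1423/1024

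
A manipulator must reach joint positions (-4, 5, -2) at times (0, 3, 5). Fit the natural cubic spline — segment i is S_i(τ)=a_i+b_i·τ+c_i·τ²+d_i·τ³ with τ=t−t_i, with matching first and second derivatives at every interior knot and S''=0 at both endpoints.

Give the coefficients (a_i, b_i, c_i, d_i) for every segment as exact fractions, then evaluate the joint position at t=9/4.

  seg 0: a=-4 b=99/20 c=0 d=-13/60
  seg 1: a=5 b=-9/10 c=-39/20 d=13/40
S(9/4) = 5977/1280

Δ: Δ0=3, Δ1=-7/2
row 1: diag=10, rhs=-39; c'=1/5, d'=-39/10
back: M1=-39/10
M: M0=0, M1=-39/10, M2=0
seg 0: a=-4, c=M0/2=0, d=(M1−M0)/(6·3)=-13/60, b=Δ0−h0·(2M0+M1)/6=99/20
seg 1: a=5, c=M1/2=-39/20, d=(M2−M1)/(6·2)=13/40, b=Δ1−h1·(2M1+M2)/6=-9/10
t_q=9/4 → seg 0, τ=9/4; S=-4+99/20·τ+0·τ²+-13/60·τ³=5977/1280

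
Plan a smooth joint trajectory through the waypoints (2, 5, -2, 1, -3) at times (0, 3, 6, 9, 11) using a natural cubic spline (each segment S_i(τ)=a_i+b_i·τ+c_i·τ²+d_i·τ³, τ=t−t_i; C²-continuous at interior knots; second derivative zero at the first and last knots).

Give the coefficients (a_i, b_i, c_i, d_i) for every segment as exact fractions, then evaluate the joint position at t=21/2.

  seg 0: a=2 b=911/414 c=0 d=-497/3726
  seg 1: a=5 b=-290/207 c=-497/414 d=1105/3726
  seg 2: a=-2 b=-247/414 c=304/207 d=-1163/3726
  seg 3: a=1 b=-44/207 c=-185/138 d=185/828
S(21/2) = -3491/2208

Δ: Δ0=1, Δ1=-7/3, Δ2=1, Δ3=-2
row 1: diag=12, rhs=-20; c'=1/4, d'=-5/3
row 2: denom=12−3·1/4=45/4; d'=(20−3·-5/3)/(45/4)=20/9
row 3: denom=10−3·4/15=46/5; d'=(-18−3·20/9)/(46/5)=-185/69
back: M3=-185/69
back: M2=20/9−4/15·-185/69=608/207
back: M1=-5/3−1/4·608/207=-497/207
M: M0=0, M1=-497/207, M2=608/207, M3=-185/69, M4=0
seg 0: a=2, c=M0/2=0, d=(M1−M0)/(6·3)=-497/3726, b=Δ0−h0·(2M0+M1)/6=911/414
seg 1: a=5, c=M1/2=-497/414, d=(M2−M1)/(6·3)=1105/3726, b=Δ1−h1·(2M1+M2)/6=-290/207
seg 2: a=-2, c=M2/2=304/207, d=(M3−M2)/(6·3)=-1163/3726, b=Δ2−h2·(2M2+M3)/6=-247/414
seg 3: a=1, c=M3/2=-185/138, d=(M4−M3)/(6·2)=185/828, b=Δ3−h3·(2M3+M4)/6=-44/207
t_q=21/2 → seg 3, τ=3/2; S=1+-44/207·τ+-185/138·τ²+185/828·τ³=-3491/2208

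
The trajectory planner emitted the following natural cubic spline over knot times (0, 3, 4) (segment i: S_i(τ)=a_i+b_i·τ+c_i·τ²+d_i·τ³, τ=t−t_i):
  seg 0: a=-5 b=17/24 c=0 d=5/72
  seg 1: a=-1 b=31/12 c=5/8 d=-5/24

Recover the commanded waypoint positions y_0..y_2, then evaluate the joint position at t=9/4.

y_0 = S_0(0) = a_0 = -5
y_1 = S_1(0) = a_1 = -1
y_2 = S_1(1) = 2
t_q=9/4 is in segment 0 (τ=9/4); S_0(τ)=-1339/512

y_0=-5 y_1=-1 y_2=2
S(9/4) = -1339/512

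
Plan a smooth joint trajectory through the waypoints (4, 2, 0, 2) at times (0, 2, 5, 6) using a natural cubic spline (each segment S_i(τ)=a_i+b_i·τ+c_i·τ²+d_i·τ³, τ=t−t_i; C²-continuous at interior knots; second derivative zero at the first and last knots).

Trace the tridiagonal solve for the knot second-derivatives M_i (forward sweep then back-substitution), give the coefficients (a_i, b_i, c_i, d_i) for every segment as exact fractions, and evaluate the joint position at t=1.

Δ: Δ0=-1, Δ1=-2/3, Δ2=2
row 1: diag=10, rhs=2; c'=3/10, d'=1/5
row 2: denom=8−3·3/10=71/10; d'=(16−3·1/5)/(71/10)=154/71
back: M2=154/71
back: M1=1/5−3/10·154/71=-32/71
M: M0=0, M1=-32/71, M2=154/71, M3=0
seg 0: a=4, c=M0/2=0, d=(M1−M0)/(6·2)=-8/213, b=Δ0−h0·(2M0+M1)/6=-181/213
seg 1: a=2, c=M1/2=-16/71, d=(M2−M1)/(6·3)=31/213, b=Δ1−h1·(2M1+M2)/6=-277/213
seg 2: a=0, c=M2/2=77/71, d=(M3−M2)/(6·1)=-77/213, b=Δ2−h2·(2M2+M3)/6=272/213
t_q=1 → seg 0, τ=1; S=4+-181/213·τ+0·τ²+-8/213·τ³=221/71

  seg 0: a=4 b=-181/213 c=0 d=-8/213
  seg 1: a=2 b=-277/213 c=-16/71 d=31/213
  seg 2: a=0 b=272/213 c=77/71 d=-77/213
S(1) = 221/71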